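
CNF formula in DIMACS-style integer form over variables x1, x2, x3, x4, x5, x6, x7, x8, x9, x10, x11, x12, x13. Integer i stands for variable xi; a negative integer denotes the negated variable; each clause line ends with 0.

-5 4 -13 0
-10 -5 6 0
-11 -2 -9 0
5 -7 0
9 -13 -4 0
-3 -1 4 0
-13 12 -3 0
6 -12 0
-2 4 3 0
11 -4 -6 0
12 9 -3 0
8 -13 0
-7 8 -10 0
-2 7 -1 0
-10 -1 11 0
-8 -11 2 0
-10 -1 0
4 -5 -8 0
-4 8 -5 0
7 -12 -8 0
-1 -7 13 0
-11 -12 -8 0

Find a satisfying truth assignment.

x1=False, x2=False, x3=False, x4=True, x5=False, x6=False, x7=False, x8=False, x9=True, x10=False, x11=False, x12=False, x13=False

x1 occurs only negated in the remaining clauses — set x1 = False.
Pure literal: x10 appears only negated; assign x10 = False.
Set x2 = False and propagate.
For the remaining variables, x3 = False, x4 = True, x5 = False, x6 = False, x7 = False, x8 = False, x9 = True, x11 = False, x12 = False, x13 = False works.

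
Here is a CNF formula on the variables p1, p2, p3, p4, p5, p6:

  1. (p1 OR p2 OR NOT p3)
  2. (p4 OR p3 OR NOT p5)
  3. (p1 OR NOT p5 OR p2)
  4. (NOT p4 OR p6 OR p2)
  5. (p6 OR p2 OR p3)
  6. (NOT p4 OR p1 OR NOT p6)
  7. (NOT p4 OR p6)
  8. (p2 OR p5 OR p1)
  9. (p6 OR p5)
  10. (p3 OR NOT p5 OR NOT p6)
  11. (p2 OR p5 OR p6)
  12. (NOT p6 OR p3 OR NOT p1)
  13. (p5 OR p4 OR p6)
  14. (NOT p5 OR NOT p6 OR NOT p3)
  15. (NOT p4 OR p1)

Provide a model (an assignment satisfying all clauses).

p1=False, p2=True, p3=True, p4=False, p5=False, p6=True

Pure literal: p2 appears only positively; assign p2 = True.
Try p1 = False.
  then p4 is forced to False.
Branch on p3: take p3 = True.
For the remaining variables, p5 = False, p6 = True works.
Every clause has at least one true literal under this assignment.
Check each clause:
  1. (p2 OR NOT p3 OR p1) — p2 is true.
  2. (p3 OR p4 OR NOT p5) — p3 is true.
  3. (NOT p5 OR p1 OR p2) — p2 is true.
  4. (p2 OR NOT p4 OR p6) — p2 is true.
  5. (p2 OR p3 OR p6) — p2 is true.
  6. (NOT p6 OR p1 OR NOT p4) — NOT p4 is true.
  7. (p6 OR NOT p4) — NOT p4 is true.
  8. (p2 OR p5 OR p1) — p2 is true.
  9. (p6 OR p5) — p6 is true.
  10. (NOT p5 OR p3 OR NOT p6) — p3 is true.
  11. (p2 OR p5 OR p6) — p2 is true.
  12. (NOT p6 OR NOT p1 OR p3) — p3 is true.
  13. (p4 OR p5 OR p6) — p6 is true.
  14. (NOT p3 OR NOT p5 OR NOT p6) — NOT p5 is true.
  15. (NOT p4 OR p1) — NOT p4 is true.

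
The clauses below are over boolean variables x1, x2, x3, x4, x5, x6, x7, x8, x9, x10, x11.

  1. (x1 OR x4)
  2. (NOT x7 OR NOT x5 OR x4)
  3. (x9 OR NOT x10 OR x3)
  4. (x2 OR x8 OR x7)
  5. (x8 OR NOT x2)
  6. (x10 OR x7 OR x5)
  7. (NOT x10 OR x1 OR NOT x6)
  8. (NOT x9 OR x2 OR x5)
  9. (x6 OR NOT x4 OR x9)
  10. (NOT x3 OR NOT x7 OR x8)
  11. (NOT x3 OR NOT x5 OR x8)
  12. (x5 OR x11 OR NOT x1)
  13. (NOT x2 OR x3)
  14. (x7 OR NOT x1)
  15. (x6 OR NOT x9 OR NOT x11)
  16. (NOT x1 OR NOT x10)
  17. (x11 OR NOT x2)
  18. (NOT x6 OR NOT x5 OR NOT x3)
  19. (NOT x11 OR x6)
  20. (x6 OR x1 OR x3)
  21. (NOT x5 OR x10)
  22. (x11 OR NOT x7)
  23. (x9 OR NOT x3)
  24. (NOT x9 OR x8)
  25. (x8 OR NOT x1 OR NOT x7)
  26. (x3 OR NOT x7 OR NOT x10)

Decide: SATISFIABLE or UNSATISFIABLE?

x8 occurs only positively in the remaining clauses — set x8 = True.
Try x1 = True.
  then x7 is forced to True.
  then x10 is forced to False.
  then x5 is forced to False.
  then x11 is forced to True.
  then x6 is forced to True.
Try x2 = False.
  then x9 is forced to False.
  then x3 is forced to False.
x4 is now unconstrained; take x4 = False.
So x1=T, x2=F, x3=F, x4=F, x5=F, x6=T, x7=T, x8=T, x9=F, x10=F, x11=T is a satisfying assignment.

SATISFIABLE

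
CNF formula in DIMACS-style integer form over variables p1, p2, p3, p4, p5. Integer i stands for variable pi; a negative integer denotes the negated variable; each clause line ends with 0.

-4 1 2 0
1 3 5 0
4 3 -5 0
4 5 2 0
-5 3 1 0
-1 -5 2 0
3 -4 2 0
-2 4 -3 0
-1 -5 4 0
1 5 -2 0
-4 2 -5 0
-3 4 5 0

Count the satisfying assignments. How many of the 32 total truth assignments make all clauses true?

8

Split on p5, then p4.
  p5=T, p4=T: remaining (p1,p2,p3) ∈ {(F,T,T); (T,T,F); (T,T,T)} — 3.
  p5=T, p4=F: remaining (p1,p2,p3) ∈ {(F,F,T)} — 1.
  p5=F, p4=T: remaining (p1,p2,p3) ∈ {(T,F,T); (T,T,F); (T,T,T)} — 3.
  p5=F, p4=F: remaining (p1,p2,p3) ∈ {(T,T,F)} — 1.
Total: 3 + 1 + 3 + 1 = 8.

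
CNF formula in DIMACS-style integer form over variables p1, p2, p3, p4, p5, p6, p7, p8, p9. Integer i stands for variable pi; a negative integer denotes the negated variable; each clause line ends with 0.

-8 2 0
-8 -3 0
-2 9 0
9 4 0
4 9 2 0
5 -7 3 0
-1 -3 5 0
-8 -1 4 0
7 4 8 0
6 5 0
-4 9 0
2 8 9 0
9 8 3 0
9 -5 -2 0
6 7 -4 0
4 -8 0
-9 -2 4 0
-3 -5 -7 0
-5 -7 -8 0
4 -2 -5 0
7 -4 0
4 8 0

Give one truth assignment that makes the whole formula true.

p1 occurs only negated in the remaining clauses — set p1 = False.
p6 occurs only positively in the remaining clauses — set p6 = True.
Try p2 = False.
  then p8 is forced to False.
  then p9 is forced to True.
  then p4 is forced to True.
  then p7 is forced to True.
Try p3 = True.
  then p5 is forced to False.

p1 = False  p2 = False  p3 = True  p4 = True  p5 = False  p6 = True  p7 = True  p8 = False  p9 = True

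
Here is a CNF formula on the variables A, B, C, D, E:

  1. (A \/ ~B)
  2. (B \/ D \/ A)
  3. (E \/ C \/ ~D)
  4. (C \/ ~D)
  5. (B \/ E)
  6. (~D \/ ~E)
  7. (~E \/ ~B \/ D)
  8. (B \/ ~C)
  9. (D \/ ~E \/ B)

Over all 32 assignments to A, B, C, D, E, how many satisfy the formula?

3

Satisfying assignments:
  A=1 B=1 C=0 D=0 E=0
  A=1 B=1 C=1 D=0 E=0
  A=1 B=1 C=1 D=1 E=0
That's 3 in total.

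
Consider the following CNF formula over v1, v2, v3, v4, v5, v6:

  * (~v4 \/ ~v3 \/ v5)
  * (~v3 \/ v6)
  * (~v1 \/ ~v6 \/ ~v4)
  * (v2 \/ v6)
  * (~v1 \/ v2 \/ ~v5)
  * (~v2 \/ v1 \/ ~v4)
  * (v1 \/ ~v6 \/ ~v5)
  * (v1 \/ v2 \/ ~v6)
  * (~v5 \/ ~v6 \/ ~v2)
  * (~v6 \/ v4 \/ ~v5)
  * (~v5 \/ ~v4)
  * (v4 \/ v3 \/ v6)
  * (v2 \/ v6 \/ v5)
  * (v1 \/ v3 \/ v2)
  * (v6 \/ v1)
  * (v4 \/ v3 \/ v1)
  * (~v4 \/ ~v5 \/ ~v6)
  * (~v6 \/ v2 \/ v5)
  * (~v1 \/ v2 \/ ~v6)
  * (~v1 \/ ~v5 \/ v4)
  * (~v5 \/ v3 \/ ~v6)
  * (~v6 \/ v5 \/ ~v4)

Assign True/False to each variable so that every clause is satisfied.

v1 = True, v2 = True, v3 = True, v4 = False, v5 = False, v6 = True

Check each clause:
  1. (~v4 \/ ~v3 \/ v5) — ~v4 is true.
  2. (v6 \/ ~v3) — v6 is true.
  3. (~v1 \/ ~v6 \/ ~v4) — ~v4 is true.
  4. (v6 \/ v2) — v2 is true.
  5. (~v1 \/ ~v5 \/ v2) — v2 is true.
  6. (~v2 \/ ~v4 \/ v1) — v1 is true.
  7. (~v5 \/ ~v6 \/ v1) — v1 is true.
  8. (v2 \/ v1 \/ ~v6) — v1 is true.
  9. (~v6 \/ ~v5 \/ ~v2) — ~v5 is true.
  10. (~v5 \/ v4 \/ ~v6) — ~v5 is true.
  11. (~v4 \/ ~v5) — ~v5 is true.
  12. (v6 \/ v4 \/ v3) — v3 is true.
  13. (v5 \/ v6 \/ v2) — v2 is true.
  14. (v3 \/ v1 \/ v2) — v1 is true.
  15. (v1 \/ v6) — v1 is true.
  16. (v3 \/ v4 \/ v1) — v1 is true.
  17. (~v6 \/ ~v4 \/ ~v5) — ~v5 is true.
  18. (v2 \/ v5 \/ ~v6) — v2 is true.
  19. (v2 \/ ~v1 \/ ~v6) — v2 is true.
  20. (~v5 \/ v4 \/ ~v1) — ~v5 is true.
  21. (~v6 \/ v3 \/ ~v5) — v3 is true.
  22. (v5 \/ ~v6 \/ ~v4) — ~v4 is true.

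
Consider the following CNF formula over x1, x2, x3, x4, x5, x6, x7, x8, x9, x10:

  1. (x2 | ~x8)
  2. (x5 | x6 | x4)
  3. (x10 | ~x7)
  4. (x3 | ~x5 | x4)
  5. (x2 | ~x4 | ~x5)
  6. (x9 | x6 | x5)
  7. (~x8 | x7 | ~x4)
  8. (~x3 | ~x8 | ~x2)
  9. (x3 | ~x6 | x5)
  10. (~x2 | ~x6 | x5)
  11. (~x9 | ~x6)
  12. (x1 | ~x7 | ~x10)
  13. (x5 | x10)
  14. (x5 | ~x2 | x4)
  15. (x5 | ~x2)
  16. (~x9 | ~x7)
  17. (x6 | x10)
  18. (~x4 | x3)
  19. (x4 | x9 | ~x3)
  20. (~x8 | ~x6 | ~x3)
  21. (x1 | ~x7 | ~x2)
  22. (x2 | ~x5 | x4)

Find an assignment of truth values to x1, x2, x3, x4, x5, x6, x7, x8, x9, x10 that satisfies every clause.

x1=T, x2=T, x3=T, x4=T, x5=T, x6=T, x7=T, x8=F, x9=F, x10=T

x1 occurs only positively in the remaining clauses — set x1 = True.
Pure literal: x8 appears only negated; assign x8 = False.
Set x2 = True and propagate.
  then x5 is forced to True.
Set x3 = True and propagate.
For the remaining variables, x4 = True, x6 = True, x7 = True, x9 = False, x10 = True works.
Check each clause:
  1. (~x8 | x2) — ~x8 is true.
  2. (x4 | x6 | x5) — x4 is true.
  3. (x10 | ~x7) — x10 is true.
  4. (~x5 | x4 | x3) — x3 is true.
  5. (~x4 | ~x5 | x2) — x2 is true.
  6. (x9 | x6 | x5) — x5 is true.
  7. (~x8 | x7 | ~x4) — ~x8 is true.
  8. (~x2 | ~x3 | ~x8) — ~x8 is true.
  9. (x5 | ~x6 | x3) — x3 is true.
  10. (~x2 | x5 | ~x6) — x5 is true.
  11. (~x6 | ~x9) — ~x9 is true.
  12. (~x10 | ~x7 | x1) — x1 is true.
  13. (x5 | x10) — x10 is true.
  14. (~x2 | x5 | x4) — x4 is true.
  15. (x5 | ~x2) — x5 is true.
  16. (~x9 | ~x7) — ~x9 is true.
  17. (x6 | x10) — x10 is true.
  18. (~x4 | x3) — x3 is true.
  19. (x4 | x9 | ~x3) — x4 is true.
  20. (~x3 | ~x6 | ~x8) — ~x8 is true.
  21. (~x7 | x1 | ~x2) — x1 is true.
  22. (x4 | ~x5 | x2) — x2 is true.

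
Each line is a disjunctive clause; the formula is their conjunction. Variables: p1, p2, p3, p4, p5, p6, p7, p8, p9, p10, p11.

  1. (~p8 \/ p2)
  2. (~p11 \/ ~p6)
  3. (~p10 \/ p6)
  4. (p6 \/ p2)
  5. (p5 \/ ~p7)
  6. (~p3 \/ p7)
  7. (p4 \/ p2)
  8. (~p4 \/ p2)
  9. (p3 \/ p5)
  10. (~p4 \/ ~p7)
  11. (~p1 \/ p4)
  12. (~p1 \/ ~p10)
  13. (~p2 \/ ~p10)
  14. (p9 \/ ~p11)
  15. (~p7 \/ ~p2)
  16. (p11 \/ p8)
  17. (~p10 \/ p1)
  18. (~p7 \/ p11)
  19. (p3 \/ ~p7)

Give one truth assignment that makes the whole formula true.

Pure literal: p5 appears only positively; assign p5 = True.
Pure literal: p9 appears only positively; assign p9 = True.
Try p1 = False.
  then p10 is forced to False.
The remaining clauses are satisfied by p2 = True, p3 = False, p4 = True, p6 = False, p7 = False, p8 = True, p11 = False.
Every clause has at least one true literal under this assignment.
Check each clause:
  1. (~p8 \/ p2) — p2 is true.
  2. (~p11 \/ ~p6) — ~p6 is true.
  3. (~p10 \/ p6) — ~p10 is true.
  4. (p6 \/ p2) — p2 is true.
  5. (p5 \/ ~p7) — ~p7 is true.
  6. (p7 \/ ~p3) — ~p3 is true.
  7. (p2 \/ p4) — p2 is true.
  8. (p2 \/ ~p4) — p2 is true.
  9. (p5 \/ p3) — p5 is true.
  10. (~p4 \/ ~p7) — ~p7 is true.
  11. (p4 \/ ~p1) — p4 is true.
  12. (~p10 \/ ~p1) — ~p1 is true.
  13. (~p2 \/ ~p10) — ~p10 is true.
  14. (p9 \/ ~p11) — p9 is true.
  15. (~p2 \/ ~p7) — ~p7 is true.
  16. (p11 \/ p8) — p8 is true.
  17. (p1 \/ ~p10) — ~p10 is true.
  18. (~p7 \/ p11) — ~p7 is true.
  19. (p3 \/ ~p7) — ~p7 is true.

p1=F  p2=T  p3=F  p4=T  p5=T  p6=F  p7=F  p8=T  p9=T  p10=F  p11=F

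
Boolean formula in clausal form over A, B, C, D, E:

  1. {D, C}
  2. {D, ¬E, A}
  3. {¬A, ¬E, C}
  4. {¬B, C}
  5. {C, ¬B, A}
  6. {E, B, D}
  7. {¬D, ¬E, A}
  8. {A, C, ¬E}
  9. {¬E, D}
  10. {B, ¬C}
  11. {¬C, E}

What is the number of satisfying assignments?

3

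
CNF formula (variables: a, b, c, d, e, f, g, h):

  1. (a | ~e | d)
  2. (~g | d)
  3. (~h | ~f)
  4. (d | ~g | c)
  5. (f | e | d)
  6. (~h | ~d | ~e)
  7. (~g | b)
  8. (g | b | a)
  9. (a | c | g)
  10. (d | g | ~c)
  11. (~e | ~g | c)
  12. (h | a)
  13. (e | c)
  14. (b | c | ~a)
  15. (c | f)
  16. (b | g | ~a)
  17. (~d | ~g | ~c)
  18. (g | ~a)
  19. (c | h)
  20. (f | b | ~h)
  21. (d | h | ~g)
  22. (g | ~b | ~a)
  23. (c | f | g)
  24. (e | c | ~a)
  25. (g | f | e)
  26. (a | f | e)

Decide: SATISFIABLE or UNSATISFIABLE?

g = True:
  propagation gives d=True, b=True, c=False, e=False; an empty clause results — contradiction.
g = False:
  propagation gives a=False, b=True, c=True, d=True; an empty clause results — contradiction.
Every branch closes, so no satisfying assignment exists.

UNSATISFIABLE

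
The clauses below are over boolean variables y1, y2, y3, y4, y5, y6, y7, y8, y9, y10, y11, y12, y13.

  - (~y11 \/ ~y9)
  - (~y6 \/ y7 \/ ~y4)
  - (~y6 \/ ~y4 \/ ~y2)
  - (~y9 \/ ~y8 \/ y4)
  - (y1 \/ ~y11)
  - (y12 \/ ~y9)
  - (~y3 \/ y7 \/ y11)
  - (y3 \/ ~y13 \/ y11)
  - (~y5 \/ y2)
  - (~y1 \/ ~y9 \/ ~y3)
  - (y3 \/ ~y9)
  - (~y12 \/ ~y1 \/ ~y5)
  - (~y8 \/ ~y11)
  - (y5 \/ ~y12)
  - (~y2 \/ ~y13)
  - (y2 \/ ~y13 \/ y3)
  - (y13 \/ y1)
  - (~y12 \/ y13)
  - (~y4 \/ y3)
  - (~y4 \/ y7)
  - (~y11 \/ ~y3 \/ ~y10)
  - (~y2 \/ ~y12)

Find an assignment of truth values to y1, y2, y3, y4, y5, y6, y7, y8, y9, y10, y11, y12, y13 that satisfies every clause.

y6 occurs only negated in the remaining clauses — set y6 = False.
y7 occurs only positively in the remaining clauses — set y7 = True.
Try y1 = True.
For the remaining variables, y2 = False, y3 = True, y4 = False, y5 = False, y8 = False, y9 = False, y10 = True, y11 = False, y12 = False, y13 = True works.

y1=T, y2=F, y3=T, y4=F, y5=F, y6=F, y7=T, y8=F, y9=F, y10=T, y11=F, y12=F, y13=T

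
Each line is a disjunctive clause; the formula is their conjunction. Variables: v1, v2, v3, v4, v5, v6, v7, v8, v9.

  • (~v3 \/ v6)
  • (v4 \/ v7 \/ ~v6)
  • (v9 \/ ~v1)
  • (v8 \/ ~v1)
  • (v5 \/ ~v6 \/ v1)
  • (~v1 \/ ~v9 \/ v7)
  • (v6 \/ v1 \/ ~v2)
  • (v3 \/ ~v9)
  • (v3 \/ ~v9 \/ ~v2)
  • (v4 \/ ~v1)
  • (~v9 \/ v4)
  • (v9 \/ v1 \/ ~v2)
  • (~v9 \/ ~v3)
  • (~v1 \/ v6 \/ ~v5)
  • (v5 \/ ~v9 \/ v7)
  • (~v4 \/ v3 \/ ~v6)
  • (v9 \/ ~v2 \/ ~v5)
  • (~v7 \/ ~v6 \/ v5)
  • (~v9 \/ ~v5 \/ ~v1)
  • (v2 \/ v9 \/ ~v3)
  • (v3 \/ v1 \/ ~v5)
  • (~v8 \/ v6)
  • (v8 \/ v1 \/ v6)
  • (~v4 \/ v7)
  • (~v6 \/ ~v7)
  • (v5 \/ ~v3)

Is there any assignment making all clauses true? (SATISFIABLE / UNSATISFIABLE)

UNSATISFIABLE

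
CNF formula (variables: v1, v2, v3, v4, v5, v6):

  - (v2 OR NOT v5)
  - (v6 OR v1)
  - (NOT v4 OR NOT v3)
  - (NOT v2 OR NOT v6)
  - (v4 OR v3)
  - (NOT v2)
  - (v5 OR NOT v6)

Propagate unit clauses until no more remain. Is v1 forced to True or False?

True

Unit clause (NOT v2) sets v2 = False.
(v2 OR NOT v5) with v2 = False leaves only NOT v5, so v5 = False.
(NOT v6 OR v5): since v5 = False, the clause reduces to (NOT v6). v6 = False.
(v1 OR v6) with v6 = False leaves only v1, so v1 = True.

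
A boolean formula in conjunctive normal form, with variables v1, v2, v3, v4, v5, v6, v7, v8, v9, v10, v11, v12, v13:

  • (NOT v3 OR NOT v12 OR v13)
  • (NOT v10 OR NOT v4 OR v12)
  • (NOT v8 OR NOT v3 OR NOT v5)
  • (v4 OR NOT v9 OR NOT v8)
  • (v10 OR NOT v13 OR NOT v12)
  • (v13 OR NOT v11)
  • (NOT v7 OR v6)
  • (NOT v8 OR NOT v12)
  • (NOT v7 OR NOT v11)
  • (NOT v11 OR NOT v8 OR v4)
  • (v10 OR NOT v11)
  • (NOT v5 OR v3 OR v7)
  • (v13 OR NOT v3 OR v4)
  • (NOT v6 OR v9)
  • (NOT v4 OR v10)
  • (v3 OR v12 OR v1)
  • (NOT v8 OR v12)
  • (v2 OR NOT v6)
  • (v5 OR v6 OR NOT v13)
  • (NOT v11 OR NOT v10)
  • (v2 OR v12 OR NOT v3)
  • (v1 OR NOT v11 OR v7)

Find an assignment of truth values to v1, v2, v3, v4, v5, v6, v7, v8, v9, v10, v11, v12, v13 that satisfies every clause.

v1=False  v2=True  v3=False  v4=True  v5=False  v6=True  v7=True  v8=False  v9=True  v10=True  v11=False  v12=True  v13=True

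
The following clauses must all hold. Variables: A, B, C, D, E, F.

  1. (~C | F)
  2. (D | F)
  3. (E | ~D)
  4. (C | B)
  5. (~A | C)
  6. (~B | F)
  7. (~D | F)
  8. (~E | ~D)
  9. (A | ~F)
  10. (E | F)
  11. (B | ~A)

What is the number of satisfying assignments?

2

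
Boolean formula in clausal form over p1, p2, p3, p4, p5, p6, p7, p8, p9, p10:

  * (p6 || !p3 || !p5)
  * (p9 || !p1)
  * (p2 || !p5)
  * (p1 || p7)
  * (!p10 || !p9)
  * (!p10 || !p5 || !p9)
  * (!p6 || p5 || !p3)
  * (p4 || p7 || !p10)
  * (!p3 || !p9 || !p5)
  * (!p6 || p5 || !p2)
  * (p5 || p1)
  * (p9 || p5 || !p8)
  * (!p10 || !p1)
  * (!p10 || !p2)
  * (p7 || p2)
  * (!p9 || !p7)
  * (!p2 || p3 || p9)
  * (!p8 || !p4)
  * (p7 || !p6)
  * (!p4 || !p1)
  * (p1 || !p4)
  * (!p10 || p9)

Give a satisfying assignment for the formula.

p10 occurs only negated in the remaining clauses — set p10 = False.
Set p1 = True and propagate.
  then p9 is forced to True.
  then p7 is forced to False.
  then p2 is forced to True.
  then p6 is forced to False.
  then p4 is forced to False.
For the remaining variables, p3 = False, p5 = False, p8 = True works.

p1=T  p2=T  p3=F  p4=F  p5=F  p6=F  p7=F  p8=T  p9=T  p10=F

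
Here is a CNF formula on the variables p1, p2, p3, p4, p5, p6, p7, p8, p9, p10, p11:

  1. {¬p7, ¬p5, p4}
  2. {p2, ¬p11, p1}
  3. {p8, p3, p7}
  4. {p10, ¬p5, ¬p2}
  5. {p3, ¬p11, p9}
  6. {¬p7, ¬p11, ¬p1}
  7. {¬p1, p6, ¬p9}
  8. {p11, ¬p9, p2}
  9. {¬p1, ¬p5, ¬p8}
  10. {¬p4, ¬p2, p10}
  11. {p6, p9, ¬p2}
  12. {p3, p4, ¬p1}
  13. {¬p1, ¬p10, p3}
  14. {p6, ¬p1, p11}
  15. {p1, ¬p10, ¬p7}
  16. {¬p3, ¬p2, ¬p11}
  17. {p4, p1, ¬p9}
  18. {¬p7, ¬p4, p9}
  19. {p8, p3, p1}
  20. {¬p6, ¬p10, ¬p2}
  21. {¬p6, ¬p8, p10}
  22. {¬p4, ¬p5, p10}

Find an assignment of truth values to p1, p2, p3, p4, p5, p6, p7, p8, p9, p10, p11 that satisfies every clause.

p1=False  p2=False  p3=True  p4=True  p5=True  p6=True  p7=False  p8=True  p9=False  p10=True  p11=False

Check each clause:
  1. {¬p5, p4, ¬p7} — ¬p7 is true.
  2. {p2, ¬p11, p1} — ¬p11 is true.
  3. {p7, p8, p3} — p8 is true.
  4. {¬p2, p10, ¬p5} — p10 is true.
  5. {¬p11, p9, p3} — p3 is true.
  6. {¬p7, ¬p1, ¬p11} — ¬p7 is true.
  7. {¬p9, p6, ¬p1} — ¬p9 is true.
  8. {¬p9, p11, p2} — ¬p9 is true.
  9. {¬p8, ¬p1, ¬p5} — ¬p1 is true.
  10. {p10, ¬p4, ¬p2} — p10 is true.
  11. {p6, ¬p2, p9} — p6 is true.
  12. {¬p1, p4, p3} — p3 is true.
  13. {p3, ¬p1, ¬p10} — p3 is true.
  14. {p6, p11, ¬p1} — p6 is true.
  15. {p1, ¬p10, ¬p7} — ¬p7 is true.
  16. {¬p2, ¬p11, ¬p3} — ¬p11 is true.
  17. {¬p9, p4, p1} — p4 is true.
  18. {p9, ¬p4, ¬p7} — ¬p7 is true.
  19. {p8, p3, p1} — p8 is true.
  20. {¬p2, ¬p6, ¬p10} — ¬p2 is true.
  21. {¬p6, ¬p8, p10} — p10 is true.
  22. {¬p5, p10, ¬p4} — p10 is true.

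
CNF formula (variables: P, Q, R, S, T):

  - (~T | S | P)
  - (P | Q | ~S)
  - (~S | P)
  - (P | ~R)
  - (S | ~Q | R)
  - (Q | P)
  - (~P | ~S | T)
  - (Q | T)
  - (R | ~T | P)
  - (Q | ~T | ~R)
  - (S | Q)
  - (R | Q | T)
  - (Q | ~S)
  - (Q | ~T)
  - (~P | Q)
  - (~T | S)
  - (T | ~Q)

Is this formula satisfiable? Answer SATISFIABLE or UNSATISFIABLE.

SATISFIABLE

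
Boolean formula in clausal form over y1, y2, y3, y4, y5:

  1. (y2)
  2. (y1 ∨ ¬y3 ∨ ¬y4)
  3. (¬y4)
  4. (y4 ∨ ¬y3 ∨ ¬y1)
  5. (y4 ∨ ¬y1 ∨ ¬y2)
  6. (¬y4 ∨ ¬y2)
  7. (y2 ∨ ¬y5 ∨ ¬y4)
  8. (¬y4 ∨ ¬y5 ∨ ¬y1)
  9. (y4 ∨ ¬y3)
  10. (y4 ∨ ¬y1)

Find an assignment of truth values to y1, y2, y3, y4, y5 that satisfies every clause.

y1=F, y2=T, y3=F, y4=F, y5=T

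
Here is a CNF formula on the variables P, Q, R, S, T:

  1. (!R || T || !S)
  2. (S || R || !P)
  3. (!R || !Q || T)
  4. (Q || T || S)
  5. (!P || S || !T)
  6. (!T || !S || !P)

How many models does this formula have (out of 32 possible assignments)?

13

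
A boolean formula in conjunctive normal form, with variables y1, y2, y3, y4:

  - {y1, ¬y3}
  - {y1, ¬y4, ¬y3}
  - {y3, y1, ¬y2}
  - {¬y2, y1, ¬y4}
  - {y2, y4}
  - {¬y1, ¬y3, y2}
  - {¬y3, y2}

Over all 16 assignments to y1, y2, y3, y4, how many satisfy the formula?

6

Satisfying assignments:
  y1=0 y2=0 y3=0 y4=1
  y1=1 y2=0 y3=0 y4=1
  y1=1 y2=1 y3=0 y4=0
  y1=1 y2=1 y3=0 y4=1
  y1=1 y2=1 y3=1 y4=0
  y1=1 y2=1 y3=1 y4=1
That's 6 in total.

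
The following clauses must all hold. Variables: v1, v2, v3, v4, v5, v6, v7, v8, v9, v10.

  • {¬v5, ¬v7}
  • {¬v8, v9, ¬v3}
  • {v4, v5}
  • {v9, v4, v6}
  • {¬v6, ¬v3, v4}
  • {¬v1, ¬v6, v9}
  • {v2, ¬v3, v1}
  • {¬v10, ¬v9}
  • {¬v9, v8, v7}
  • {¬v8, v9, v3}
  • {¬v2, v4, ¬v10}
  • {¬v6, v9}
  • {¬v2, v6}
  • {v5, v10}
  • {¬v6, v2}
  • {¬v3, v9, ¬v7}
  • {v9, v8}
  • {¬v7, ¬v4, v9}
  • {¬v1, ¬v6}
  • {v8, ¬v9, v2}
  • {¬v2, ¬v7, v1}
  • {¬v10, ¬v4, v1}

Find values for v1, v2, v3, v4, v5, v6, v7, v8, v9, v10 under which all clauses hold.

v1=False  v2=True  v3=False  v4=True  v5=True  v6=True  v7=False  v8=True  v9=True  v10=False

Try v1 = False.
The remaining clauses are satisfied by v2 = True, v3 = False, v4 = True, v5 = True, v6 = True, v7 = False, v8 = True, v9 = True, v10 = False.
Every clause has at least one true literal under this assignment.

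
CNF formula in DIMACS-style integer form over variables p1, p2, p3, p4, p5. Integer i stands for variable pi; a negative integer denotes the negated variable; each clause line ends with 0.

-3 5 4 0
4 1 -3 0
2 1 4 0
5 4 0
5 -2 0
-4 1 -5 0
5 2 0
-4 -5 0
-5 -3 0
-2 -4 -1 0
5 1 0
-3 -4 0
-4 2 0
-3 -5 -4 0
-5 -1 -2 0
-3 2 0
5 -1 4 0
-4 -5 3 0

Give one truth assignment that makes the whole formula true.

p1=0, p2=1, p3=0, p4=0, p5=1

Set p1 = False and propagate.
  then p5 is forced to True.
  then p4 is forced to False.
  then p3 is forced to False.
  then p2 is forced to True.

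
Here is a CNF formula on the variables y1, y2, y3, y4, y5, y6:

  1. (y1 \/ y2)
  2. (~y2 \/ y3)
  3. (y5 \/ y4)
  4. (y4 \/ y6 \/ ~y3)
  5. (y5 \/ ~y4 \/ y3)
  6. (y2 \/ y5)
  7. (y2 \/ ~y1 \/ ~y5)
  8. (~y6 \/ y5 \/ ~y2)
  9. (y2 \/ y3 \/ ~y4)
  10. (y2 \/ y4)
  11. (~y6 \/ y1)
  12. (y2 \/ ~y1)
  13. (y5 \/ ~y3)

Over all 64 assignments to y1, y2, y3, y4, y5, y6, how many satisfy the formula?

The models are:
  y1=F y2=T y3=T y4=T y5=T y6=F
  y1=T y2=T y3=T y4=F y5=T y6=T
  y1=T y2=T y3=T y4=T y5=T y6=F
  y1=T y2=T y3=T y4=T y5=T y6=T
Count: 4.

4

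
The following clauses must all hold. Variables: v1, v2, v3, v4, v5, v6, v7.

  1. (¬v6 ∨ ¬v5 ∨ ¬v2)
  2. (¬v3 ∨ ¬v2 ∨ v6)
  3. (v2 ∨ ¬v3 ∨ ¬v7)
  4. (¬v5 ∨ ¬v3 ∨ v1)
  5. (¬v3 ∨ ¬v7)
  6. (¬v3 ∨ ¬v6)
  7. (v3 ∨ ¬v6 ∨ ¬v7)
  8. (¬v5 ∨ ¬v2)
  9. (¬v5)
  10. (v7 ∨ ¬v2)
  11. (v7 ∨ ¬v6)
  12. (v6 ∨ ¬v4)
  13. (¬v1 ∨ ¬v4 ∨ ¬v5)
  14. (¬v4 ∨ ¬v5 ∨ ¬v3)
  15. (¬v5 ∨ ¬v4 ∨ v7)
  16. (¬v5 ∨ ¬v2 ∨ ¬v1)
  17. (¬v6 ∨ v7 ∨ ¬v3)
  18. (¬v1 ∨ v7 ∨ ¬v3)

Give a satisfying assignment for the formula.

v1 = T, v2 = F, v3 = F, v4 = F, v5 = F, v6 = F, v7 = T

The clause (¬v5) is unit: v5 must be False.
v4 occurs only negated in the remaining clauses — set v4 = False.
Try v1 = True.
Set v2 = False and propagate.
Try v3 = False.
For the remaining variables, v6 = False, v7 = True works.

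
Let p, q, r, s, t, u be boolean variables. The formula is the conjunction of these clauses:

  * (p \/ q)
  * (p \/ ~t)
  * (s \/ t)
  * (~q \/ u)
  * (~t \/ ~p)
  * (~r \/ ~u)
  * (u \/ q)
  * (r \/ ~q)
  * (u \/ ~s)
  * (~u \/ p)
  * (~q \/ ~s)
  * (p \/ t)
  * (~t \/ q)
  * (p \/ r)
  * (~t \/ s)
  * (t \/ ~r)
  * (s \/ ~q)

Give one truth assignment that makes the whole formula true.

p=T, q=F, r=F, s=T, t=F, u=T

Set p = True and propagate.
  then t is forced to False.
  then s is forced to True.
  then u is forced to True.
  then r is forced to False.
  then q is forced to False.
Check each clause:
  1. (q \/ p) — p is true.
  2. (p \/ ~t) — p is true.
  3. (s \/ t) — s is true.
  4. (u \/ ~q) — u is true.
  5. (~t \/ ~p) — ~t is true.
  6. (~u \/ ~r) — ~r is true.
  7. (q \/ u) — u is true.
  8. (r \/ ~q) — ~q is true.
  9. (~s \/ u) — u is true.
  10. (p \/ ~u) — p is true.
  11. (~q \/ ~s) — ~q is true.
  12. (t \/ p) — p is true.
  13. (q \/ ~t) — ~t is true.
  14. (p \/ r) — p is true.
  15. (~t \/ s) — ~t is true.
  16. (t \/ ~r) — ~r is true.
  17. (s \/ ~q) — s is true.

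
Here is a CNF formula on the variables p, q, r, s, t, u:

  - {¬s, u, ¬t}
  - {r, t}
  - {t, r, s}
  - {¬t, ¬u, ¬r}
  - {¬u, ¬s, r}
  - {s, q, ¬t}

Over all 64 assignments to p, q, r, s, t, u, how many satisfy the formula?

Split on t, then r.
  t=T, r=T: remaining (p,q,s,u) ∈ {(F,T,F,F); (T,T,F,F)} — 2.
  t=T, r=F: remaining (p,q,s,u) ∈ {(F,T,F,F); (F,T,F,T); (T,T,F,F); (T,T,F,T)} — 4.
  t=F, r=T: p, q, s, u free → 2^4 = 16.
  t=F, r=F: a clause becomes empty — 0.
Total: 2 + 4 + 16 + 0 = 22.

22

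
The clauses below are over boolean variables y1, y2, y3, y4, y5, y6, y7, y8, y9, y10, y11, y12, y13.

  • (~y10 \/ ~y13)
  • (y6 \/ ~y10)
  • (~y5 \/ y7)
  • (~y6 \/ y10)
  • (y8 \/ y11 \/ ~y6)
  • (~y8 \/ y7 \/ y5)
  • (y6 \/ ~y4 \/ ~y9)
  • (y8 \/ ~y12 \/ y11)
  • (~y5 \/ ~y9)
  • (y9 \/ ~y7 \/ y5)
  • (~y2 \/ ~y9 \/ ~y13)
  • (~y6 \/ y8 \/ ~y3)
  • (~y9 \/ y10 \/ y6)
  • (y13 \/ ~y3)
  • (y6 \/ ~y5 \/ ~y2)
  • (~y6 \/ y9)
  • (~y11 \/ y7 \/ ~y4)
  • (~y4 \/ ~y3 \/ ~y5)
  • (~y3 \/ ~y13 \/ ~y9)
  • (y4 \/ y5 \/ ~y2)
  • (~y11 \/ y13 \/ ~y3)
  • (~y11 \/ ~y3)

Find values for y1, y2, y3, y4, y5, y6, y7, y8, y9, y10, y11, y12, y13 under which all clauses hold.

y1=0, y2=0, y3=0, y4=1, y5=1, y6=0, y7=1, y8=1, y9=0, y10=0, y11=0, y12=0, y13=1

Check each clause:
  1. (~y13 \/ ~y10) — ~y10 is true.
  2. (y6 \/ ~y10) — ~y10 is true.
  3. (y7 \/ ~y5) — y7 is true.
  4. (y10 \/ ~y6) — ~y6 is true.
  5. (y11 \/ ~y6 \/ y8) — y8 is true.
  6. (~y8 \/ y7 \/ y5) — y5 is true.
  7. (~y4 \/ y6 \/ ~y9) — ~y9 is true.
  8. (y11 \/ y8 \/ ~y12) — y8 is true.
  9. (~y9 \/ ~y5) — ~y9 is true.
  10. (y9 \/ ~y7 \/ y5) — y5 is true.
  11. (~y9 \/ ~y13 \/ ~y2) — ~y2 is true.
  12. (~y3 \/ ~y6 \/ y8) — y8 is true.
  13. (~y9 \/ y10 \/ y6) — ~y9 is true.
  14. (~y3 \/ y13) — ~y3 is true.
  15. (~y5 \/ ~y2 \/ y6) — ~y2 is true.
  16. (y9 \/ ~y6) — ~y6 is true.
  17. (y7 \/ ~y11 \/ ~y4) — ~y11 is true.
  18. (~y4 \/ ~y3 \/ ~y5) — ~y3 is true.
  19. (~y9 \/ ~y13 \/ ~y3) — ~y3 is true.
  20. (y4 \/ y5 \/ ~y2) — y4 is true.
  21. (~y3 \/ ~y11 \/ y13) — ~y11 is true.
  22. (~y11 \/ ~y3) — ~y3 is true.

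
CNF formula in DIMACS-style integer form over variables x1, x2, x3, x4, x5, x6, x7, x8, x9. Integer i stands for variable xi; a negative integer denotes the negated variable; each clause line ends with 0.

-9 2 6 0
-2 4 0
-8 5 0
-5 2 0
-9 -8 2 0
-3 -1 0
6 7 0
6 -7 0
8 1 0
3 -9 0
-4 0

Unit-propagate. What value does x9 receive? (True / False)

False

(!x4) is a unit clause: x4 = False.
In (x4 || !x2), x4 is now false; !x2 must hold, so x2 = False.
From (x2 || !x5) and x2 = False: x5 = False.
From (!x8 || x5) and x5 = False: x8 = False.
(x1 || x8) with x8 = False leaves only x1, so x1 = True.
In (!x1 || !x3), !x1 is now false; !x3 must hold, so x3 = False.
From (!x9 || x3) and x3 = False: x9 = False.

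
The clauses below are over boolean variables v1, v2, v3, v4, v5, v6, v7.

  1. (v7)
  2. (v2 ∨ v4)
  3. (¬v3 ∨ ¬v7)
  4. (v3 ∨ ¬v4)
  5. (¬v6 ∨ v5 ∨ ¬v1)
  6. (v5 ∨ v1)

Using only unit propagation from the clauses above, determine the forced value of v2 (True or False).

True

Unit clause (v7) sets v7 = True.
In (¬v3 ∨ ¬v7), ¬v7 is now false; ¬v3 must hold, so v3 = False.
From (v3 ∨ ¬v4) and v3 = False: v4 = False.
(v4 ∨ v2) with v4 = False leaves only v2, so v2 = True.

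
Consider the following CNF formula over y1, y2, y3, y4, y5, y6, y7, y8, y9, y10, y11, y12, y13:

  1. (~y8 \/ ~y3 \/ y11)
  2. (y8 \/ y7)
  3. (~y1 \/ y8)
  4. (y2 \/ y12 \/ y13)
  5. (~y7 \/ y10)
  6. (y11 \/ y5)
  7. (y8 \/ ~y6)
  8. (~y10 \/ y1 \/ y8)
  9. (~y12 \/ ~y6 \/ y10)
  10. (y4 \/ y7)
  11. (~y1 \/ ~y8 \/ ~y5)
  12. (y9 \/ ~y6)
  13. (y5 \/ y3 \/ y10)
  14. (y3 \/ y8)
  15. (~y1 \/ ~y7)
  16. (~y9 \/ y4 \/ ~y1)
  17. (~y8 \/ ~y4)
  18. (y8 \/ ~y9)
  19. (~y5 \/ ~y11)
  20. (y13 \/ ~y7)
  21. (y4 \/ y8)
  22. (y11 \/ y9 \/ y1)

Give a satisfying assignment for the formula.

y1 = 0, y2 = 1, y3 = 0, y4 = 0, y5 = 0, y6 = 1, y7 = 1, y8 = 1, y9 = 1, y10 = 1, y11 = 1, y12 = 1, y13 = 1

Pure literal: y2 appears only positively; assign y2 = True.
y13 occurs only positively in the remaining clauses — set y13 = True.
Set y1 = False and propagate.
For the remaining variables, y3 = False, y4 = False, y5 = False, y6 = True, y7 = True, y8 = True, y9 = True, y10 = True, y11 = True, y12 = True works.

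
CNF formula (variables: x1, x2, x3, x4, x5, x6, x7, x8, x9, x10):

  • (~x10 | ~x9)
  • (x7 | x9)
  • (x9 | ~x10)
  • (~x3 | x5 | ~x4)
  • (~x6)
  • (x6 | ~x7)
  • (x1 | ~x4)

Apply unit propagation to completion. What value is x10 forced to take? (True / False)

(~x6) stands alone — x6 = False.
In (~x7 | x6), x6 is now false; ~x7 must hold, so x7 = False.
(x9 | x7) with x7 = False leaves only x9, so x9 = True.
In (~x9 | ~x10), ~x9 is now false; ~x10 must hold, so x10 = False.

False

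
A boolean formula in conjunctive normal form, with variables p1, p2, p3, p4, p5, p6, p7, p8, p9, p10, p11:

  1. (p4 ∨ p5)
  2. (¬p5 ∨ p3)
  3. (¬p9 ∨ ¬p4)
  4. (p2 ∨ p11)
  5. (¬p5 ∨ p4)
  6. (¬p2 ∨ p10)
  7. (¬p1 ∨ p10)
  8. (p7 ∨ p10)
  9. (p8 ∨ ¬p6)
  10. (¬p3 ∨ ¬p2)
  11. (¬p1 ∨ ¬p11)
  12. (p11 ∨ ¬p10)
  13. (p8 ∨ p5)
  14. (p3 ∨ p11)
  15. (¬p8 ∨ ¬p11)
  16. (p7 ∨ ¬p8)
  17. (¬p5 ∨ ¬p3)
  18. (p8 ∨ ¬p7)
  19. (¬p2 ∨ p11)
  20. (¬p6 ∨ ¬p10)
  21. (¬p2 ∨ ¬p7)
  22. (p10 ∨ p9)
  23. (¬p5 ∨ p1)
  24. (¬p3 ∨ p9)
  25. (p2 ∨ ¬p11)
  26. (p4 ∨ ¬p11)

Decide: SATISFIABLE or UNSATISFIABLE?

UNSATISFIABLE

p11 = True:
  propagation gives p1=False, p8=False, p6=False, p5=True; an empty clause results — contradiction.
p11 = False:
  propagation gives p2=True; an empty clause results — contradiction.
Every branch closes, so no satisfying assignment exists.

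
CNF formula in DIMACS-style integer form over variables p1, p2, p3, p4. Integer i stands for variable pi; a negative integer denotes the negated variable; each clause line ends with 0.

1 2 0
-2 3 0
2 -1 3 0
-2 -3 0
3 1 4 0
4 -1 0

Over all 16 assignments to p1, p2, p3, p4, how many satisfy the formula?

1

Satisfying assignments:
  p1=1 p2=0 p3=1 p4=1
Count: 1.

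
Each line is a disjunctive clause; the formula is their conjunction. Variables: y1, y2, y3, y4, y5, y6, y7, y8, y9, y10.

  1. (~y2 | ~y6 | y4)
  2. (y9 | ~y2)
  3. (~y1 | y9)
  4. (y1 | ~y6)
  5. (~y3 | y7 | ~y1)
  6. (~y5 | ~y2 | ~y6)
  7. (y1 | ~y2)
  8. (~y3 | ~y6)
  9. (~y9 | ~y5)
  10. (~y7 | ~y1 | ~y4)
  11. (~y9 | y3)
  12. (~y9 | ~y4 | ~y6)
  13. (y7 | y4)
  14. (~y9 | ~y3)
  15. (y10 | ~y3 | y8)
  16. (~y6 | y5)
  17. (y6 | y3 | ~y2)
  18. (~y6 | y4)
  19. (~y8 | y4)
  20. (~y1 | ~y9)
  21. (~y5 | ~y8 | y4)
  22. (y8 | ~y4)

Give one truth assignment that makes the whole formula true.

y2 occurs only negated in the remaining clauses — set y2 = False.
Pure literal: y10 appears only positively; assign y10 = True.
Set y1 = False and propagate.
  then y6 is forced to False.
Set y3 = False and propagate.
  then y9 is forced to False.
The remaining clauses are satisfied by y4 = True, y5 = True, y7 = True, y8 = True.

y1=0, y2=0, y3=0, y4=1, y5=1, y6=0, y7=1, y8=1, y9=0, y10=1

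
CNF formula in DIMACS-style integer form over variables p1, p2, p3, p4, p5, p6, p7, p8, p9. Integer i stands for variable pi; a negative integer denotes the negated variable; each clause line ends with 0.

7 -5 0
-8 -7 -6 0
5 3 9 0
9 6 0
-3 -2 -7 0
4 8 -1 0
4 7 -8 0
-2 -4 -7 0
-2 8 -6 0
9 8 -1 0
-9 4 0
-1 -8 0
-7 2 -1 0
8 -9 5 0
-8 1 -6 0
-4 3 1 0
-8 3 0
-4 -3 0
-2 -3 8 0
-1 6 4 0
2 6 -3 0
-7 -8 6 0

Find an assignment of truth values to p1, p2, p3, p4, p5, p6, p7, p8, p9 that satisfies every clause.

p1=F, p2=F, p3=T, p4=F, p5=F, p6=T, p7=F, p8=F, p9=F

Check each clause:
  1. (~p5 \/ p7) — ~p5 is true.
  2. (~p7 \/ ~p8 \/ ~p6) — ~p8 is true.
  3. (p3 \/ p5 \/ p9) — p3 is true.
  4. (p6 \/ p9) — p6 is true.
  5. (~p3 \/ ~p2 \/ ~p7) — ~p7 is true.
  6. (~p1 \/ p4 \/ p8) — ~p1 is true.
  7. (p4 \/ ~p8 \/ p7) — ~p8 is true.
  8. (~p7 \/ ~p2 \/ ~p4) — ~p7 is true.
  9. (p8 \/ ~p2 \/ ~p6) — ~p2 is true.
  10. (~p1 \/ p8 \/ p9) — ~p1 is true.
  11. (p4 \/ ~p9) — ~p9 is true.
  12. (~p8 \/ ~p1) — ~p8 is true.
  13. (~p1 \/ ~p7 \/ p2) — ~p7 is true.
  14. (p5 \/ ~p9 \/ p8) — ~p9 is true.
  15. (p1 \/ ~p6 \/ ~p8) — ~p8 is true.
  16. (~p4 \/ p1 \/ p3) — p3 is true.
  17. (~p8 \/ p3) — ~p8 is true.
  18. (~p3 \/ ~p4) — ~p4 is true.
  19. (~p3 \/ ~p2 \/ p8) — ~p2 is true.
  20. (~p1 \/ p4 \/ p6) — ~p1 is true.
  21. (p6 \/ ~p3 \/ p2) — p6 is true.
  22. (~p8 \/ p6 \/ ~p7) — ~p8 is true.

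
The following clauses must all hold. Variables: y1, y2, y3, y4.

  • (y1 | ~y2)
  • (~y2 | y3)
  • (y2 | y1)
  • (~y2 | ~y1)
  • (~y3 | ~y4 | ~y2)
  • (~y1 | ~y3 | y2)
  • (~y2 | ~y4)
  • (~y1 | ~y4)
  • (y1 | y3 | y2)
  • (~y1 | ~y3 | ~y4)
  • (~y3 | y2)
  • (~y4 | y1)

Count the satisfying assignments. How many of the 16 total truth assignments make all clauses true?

1

The models are:
  y1=1 y2=0 y3=0 y4=0
Count: 1.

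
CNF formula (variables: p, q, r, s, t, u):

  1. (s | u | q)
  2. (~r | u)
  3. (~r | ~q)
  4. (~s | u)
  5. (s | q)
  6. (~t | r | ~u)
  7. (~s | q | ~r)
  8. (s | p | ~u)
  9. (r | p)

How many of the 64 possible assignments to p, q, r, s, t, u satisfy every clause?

5

The models are:
  p=1 q=0 r=0 s=1 t=0 u=1
  p=1 q=1 r=0 s=0 t=0 u=0
  p=1 q=1 r=0 s=0 t=0 u=1
  p=1 q=1 r=0 s=0 t=1 u=0
  p=1 q=1 r=0 s=1 t=0 u=1
That's 5 in total.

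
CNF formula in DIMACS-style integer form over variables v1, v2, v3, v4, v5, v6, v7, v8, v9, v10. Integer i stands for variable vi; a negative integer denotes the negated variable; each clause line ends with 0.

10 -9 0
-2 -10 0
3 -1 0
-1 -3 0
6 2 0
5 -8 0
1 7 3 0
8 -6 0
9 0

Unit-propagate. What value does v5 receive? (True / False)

Unit clause (v9) sets v9 = True.
(v10 ∨ ¬v9): since v9 = True, the clause reduces to (v10). v10 = True.
In (¬v10 ∨ ¬v2), ¬v10 is now false; ¬v2 must hold, so v2 = False.
From (v2 ∨ v6) and v2 = False: v6 = True.
(v8 ∨ ¬v6): since v6 = True, the clause reduces to (v8). v8 = True.
(v5 ∨ ¬v8) with v8 = True leaves only v5, so v5 = True.

True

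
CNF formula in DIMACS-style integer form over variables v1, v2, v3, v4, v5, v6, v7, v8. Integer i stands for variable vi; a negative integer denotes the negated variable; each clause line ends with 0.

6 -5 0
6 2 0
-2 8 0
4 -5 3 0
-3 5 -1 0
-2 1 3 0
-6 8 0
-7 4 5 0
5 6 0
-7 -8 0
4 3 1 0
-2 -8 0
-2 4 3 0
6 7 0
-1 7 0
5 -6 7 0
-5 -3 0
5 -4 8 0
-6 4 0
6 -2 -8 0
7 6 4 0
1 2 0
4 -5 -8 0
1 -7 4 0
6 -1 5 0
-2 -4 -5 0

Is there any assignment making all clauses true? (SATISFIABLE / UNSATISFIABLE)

UNSATISFIABLE

v5 = True:
  propagation gives v6=True, v8=True, v7=False, v2=False; an empty clause results — contradiction.
v5 = False:
  propagation gives v6=True, v8=True, v7=False; an empty clause results — contradiction.
Every branch closes, so no satisfying assignment exists.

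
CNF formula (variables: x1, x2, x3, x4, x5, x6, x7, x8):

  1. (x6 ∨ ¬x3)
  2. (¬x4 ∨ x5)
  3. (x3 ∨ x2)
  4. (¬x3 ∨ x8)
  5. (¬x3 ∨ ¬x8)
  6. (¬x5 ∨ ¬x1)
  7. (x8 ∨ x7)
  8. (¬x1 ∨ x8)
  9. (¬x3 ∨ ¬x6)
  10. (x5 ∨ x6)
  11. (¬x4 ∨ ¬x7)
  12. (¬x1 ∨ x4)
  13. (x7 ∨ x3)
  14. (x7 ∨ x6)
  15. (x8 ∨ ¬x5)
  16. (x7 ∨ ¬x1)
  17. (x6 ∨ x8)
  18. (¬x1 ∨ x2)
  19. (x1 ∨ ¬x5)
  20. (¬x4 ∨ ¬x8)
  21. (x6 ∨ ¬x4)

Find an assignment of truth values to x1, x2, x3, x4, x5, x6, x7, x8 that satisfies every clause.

x1=F, x2=T, x3=F, x4=F, x5=F, x6=T, x7=T, x8=T

x2 occurs only positively in the remaining clauses — set x2 = True.
Branch on x1: take x1 = False.
  then x5 is forced to False.
  then x4 is forced to False.
  then x6 is forced to True.
  then x3 is forced to False.
  then x7 is forced to True.
x8 is now unconstrained; take x8 = True.
Every clause has at least one true literal under this assignment.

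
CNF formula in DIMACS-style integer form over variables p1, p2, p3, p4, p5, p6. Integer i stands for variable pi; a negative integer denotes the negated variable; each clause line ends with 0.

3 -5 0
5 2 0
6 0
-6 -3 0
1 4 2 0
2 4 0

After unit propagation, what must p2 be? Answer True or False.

(p6) stands alone — p6 = True.
From (~p6 \/ ~p3) and p6 = True: p3 = False.
From (~p5 \/ p3) and p3 = False: p5 = False.
In (p2 \/ p5), p5 is now false; p2 must hold, so p2 = True.

True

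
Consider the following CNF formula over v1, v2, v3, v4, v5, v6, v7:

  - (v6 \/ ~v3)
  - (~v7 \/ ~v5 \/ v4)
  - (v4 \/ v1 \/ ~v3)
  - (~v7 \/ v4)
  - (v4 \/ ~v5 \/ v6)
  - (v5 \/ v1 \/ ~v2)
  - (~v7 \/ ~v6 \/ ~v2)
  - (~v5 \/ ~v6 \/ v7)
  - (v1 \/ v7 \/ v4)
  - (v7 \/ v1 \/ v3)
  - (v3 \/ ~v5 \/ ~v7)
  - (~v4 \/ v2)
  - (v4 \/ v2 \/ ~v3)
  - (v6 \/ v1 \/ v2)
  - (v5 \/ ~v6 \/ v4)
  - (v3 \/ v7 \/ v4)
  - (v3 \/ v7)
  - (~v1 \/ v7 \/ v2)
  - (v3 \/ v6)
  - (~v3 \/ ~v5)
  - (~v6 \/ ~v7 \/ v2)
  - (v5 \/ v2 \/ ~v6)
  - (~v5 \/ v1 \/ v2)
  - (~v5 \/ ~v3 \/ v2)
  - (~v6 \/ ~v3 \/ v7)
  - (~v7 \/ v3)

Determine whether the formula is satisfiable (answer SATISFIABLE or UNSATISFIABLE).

v7 = True:
  propagation gives v4=True, v2=True, v6=False, v3=False; an empty clause results — contradiction.
v7 = False:
  propagation gives v3=True, v6=True; an empty clause results — contradiction.
Every branch closes, so no satisfying assignment exists.

UNSATISFIABLE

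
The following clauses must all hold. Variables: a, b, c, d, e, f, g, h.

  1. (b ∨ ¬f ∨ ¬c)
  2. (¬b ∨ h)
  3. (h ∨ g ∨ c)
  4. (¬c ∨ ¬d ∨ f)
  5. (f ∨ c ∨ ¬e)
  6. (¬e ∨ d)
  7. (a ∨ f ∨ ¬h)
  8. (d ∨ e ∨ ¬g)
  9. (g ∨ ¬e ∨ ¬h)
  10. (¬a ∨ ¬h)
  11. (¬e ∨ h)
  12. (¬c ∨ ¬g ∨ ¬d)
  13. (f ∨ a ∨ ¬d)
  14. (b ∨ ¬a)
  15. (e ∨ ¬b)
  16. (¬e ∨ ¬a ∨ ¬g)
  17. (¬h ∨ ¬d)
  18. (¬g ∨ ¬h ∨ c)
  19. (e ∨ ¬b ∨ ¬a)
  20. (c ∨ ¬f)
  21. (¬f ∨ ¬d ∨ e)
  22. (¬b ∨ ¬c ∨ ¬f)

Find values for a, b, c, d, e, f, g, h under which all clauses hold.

a=False, b=False, c=True, d=False, e=False, f=False, g=False, h=False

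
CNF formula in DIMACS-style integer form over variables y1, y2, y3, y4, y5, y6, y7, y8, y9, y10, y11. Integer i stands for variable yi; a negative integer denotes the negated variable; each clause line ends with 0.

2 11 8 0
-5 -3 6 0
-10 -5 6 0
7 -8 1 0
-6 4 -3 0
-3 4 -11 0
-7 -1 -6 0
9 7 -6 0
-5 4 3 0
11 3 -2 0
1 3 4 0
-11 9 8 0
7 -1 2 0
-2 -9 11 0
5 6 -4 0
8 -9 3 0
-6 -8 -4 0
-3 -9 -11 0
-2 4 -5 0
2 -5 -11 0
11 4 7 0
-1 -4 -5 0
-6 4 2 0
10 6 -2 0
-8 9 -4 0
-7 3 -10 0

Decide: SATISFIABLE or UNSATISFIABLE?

SATISFIABLE

Try y1 = True.
The remaining clauses are satisfied by y2 = True, y3 = False, y4 = False, y5 = False, y6 = False, y7 = False, y8 = True, y9 = True, y10 = True, y11 = True.
Every clause has at least one true literal under this assignment.
So y1 = True  y2 = True  y3 = False  y4 = False  y5 = False  y6 = False  y7 = False  y8 = True  y9 = True  y10 = True  y11 = True is a satisfying assignment.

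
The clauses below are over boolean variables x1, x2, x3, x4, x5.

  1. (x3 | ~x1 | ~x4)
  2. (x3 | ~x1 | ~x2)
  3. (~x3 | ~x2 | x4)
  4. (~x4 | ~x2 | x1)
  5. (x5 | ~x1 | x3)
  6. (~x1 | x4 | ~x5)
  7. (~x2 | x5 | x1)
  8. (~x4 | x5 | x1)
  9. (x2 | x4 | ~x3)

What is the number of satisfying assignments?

Split on x1, then x4.
  x1=1, x4=1: remaining (x2,x3,x5) ∈ {(0,1,0); (0,1,1); (1,1,0); (1,1,1)} — 4.
  x1=1, x4=0: a clause becomes empty — 0.
  x1=0, x4=1: remaining (x2,x3,x5) ∈ {(0,0,1); (0,1,1)} — 2.
  x1=0, x4=0: remaining (x2,x3,x5) ∈ {(0,0,0); (0,0,1); (1,0,1)} — 3.
Total: 4 + 0 + 2 + 3 = 9.

9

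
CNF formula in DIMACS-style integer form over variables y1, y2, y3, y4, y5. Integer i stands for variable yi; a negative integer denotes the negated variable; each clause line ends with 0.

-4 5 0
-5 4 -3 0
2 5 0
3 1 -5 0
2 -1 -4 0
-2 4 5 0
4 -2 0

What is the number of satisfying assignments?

5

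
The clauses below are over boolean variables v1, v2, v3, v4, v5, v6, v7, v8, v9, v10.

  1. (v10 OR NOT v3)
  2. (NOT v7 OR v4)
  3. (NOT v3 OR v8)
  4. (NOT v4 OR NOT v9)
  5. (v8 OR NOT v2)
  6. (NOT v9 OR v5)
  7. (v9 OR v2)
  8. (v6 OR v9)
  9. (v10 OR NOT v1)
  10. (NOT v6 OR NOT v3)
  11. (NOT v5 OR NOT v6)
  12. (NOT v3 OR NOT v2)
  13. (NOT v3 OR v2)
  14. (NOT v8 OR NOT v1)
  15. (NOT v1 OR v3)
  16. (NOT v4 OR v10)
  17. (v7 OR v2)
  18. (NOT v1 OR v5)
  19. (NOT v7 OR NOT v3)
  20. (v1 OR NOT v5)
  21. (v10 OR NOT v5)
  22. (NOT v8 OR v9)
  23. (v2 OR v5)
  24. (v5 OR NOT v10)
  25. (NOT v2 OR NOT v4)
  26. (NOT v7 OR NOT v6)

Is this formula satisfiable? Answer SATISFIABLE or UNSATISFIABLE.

v2 = True:
  propagation gives v8=True, v3=False, v1=False, v5=False; an empty clause results — contradiction.
v2 = False:
  propagation gives v9=True, v4=False, v7=False; an empty clause results — contradiction.
Every branch closes, so no satisfying assignment exists.

UNSATISFIABLE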